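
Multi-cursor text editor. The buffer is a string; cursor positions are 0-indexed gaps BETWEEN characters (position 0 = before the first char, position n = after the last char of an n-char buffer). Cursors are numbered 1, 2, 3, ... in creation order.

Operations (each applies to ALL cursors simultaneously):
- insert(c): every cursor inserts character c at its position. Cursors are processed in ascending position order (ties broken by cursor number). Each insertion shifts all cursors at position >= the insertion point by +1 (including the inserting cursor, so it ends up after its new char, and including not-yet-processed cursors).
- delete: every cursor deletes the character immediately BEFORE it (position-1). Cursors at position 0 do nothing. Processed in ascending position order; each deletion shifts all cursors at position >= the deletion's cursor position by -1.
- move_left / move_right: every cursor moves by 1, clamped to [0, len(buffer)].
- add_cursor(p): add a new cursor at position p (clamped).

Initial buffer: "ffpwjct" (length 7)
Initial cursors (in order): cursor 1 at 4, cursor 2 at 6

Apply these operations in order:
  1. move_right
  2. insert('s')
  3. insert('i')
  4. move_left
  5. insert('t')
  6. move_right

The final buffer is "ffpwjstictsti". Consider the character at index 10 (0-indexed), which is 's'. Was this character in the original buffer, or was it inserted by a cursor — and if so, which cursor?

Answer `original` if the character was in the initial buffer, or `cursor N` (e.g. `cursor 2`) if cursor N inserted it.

After op 1 (move_right): buffer="ffpwjct" (len 7), cursors c1@5 c2@7, authorship .......
After op 2 (insert('s')): buffer="ffpwjscts" (len 9), cursors c1@6 c2@9, authorship .....1..2
After op 3 (insert('i')): buffer="ffpwjsictsi" (len 11), cursors c1@7 c2@11, authorship .....11..22
After op 4 (move_left): buffer="ffpwjsictsi" (len 11), cursors c1@6 c2@10, authorship .....11..22
After op 5 (insert('t')): buffer="ffpwjstictsti" (len 13), cursors c1@7 c2@12, authorship .....111..222
After op 6 (move_right): buffer="ffpwjstictsti" (len 13), cursors c1@8 c2@13, authorship .....111..222
Authorship (.=original, N=cursor N): . . . . . 1 1 1 . . 2 2 2
Index 10: author = 2

Answer: cursor 2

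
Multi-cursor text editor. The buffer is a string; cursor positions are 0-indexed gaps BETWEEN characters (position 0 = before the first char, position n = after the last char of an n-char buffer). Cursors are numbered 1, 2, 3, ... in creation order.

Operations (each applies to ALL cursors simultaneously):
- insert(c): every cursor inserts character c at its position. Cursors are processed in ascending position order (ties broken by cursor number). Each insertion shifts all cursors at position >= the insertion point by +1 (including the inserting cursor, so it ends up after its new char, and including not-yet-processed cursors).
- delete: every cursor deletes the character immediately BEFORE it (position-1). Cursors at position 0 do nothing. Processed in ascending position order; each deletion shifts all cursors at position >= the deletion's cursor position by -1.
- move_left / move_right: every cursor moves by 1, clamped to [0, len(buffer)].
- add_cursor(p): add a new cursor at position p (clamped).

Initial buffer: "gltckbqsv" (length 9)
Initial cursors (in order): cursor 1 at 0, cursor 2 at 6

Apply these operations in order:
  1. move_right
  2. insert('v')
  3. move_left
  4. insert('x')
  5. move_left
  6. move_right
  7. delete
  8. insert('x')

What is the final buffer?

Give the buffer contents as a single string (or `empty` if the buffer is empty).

After op 1 (move_right): buffer="gltckbqsv" (len 9), cursors c1@1 c2@7, authorship .........
After op 2 (insert('v')): buffer="gvltckbqvsv" (len 11), cursors c1@2 c2@9, authorship .1......2..
After op 3 (move_left): buffer="gvltckbqvsv" (len 11), cursors c1@1 c2@8, authorship .1......2..
After op 4 (insert('x')): buffer="gxvltckbqxvsv" (len 13), cursors c1@2 c2@10, authorship .11......22..
After op 5 (move_left): buffer="gxvltckbqxvsv" (len 13), cursors c1@1 c2@9, authorship .11......22..
After op 6 (move_right): buffer="gxvltckbqxvsv" (len 13), cursors c1@2 c2@10, authorship .11......22..
After op 7 (delete): buffer="gvltckbqvsv" (len 11), cursors c1@1 c2@8, authorship .1......2..
After op 8 (insert('x')): buffer="gxvltckbqxvsv" (len 13), cursors c1@2 c2@10, authorship .11......22..

Answer: gxvltckbqxvsv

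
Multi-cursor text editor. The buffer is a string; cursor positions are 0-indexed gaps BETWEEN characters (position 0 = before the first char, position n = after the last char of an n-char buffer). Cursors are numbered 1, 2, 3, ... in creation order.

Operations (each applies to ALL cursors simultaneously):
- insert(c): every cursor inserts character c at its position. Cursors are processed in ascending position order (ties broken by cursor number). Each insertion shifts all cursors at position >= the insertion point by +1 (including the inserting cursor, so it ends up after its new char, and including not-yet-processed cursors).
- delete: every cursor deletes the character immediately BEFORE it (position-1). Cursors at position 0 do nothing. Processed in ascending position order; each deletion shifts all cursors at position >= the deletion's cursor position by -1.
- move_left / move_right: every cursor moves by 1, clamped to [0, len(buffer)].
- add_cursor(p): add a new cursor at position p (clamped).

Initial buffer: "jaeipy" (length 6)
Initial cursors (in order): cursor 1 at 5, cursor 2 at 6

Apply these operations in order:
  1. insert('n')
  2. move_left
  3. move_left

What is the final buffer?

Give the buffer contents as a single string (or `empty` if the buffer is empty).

After op 1 (insert('n')): buffer="jaeipnyn" (len 8), cursors c1@6 c2@8, authorship .....1.2
After op 2 (move_left): buffer="jaeipnyn" (len 8), cursors c1@5 c2@7, authorship .....1.2
After op 3 (move_left): buffer="jaeipnyn" (len 8), cursors c1@4 c2@6, authorship .....1.2

Answer: jaeipnyn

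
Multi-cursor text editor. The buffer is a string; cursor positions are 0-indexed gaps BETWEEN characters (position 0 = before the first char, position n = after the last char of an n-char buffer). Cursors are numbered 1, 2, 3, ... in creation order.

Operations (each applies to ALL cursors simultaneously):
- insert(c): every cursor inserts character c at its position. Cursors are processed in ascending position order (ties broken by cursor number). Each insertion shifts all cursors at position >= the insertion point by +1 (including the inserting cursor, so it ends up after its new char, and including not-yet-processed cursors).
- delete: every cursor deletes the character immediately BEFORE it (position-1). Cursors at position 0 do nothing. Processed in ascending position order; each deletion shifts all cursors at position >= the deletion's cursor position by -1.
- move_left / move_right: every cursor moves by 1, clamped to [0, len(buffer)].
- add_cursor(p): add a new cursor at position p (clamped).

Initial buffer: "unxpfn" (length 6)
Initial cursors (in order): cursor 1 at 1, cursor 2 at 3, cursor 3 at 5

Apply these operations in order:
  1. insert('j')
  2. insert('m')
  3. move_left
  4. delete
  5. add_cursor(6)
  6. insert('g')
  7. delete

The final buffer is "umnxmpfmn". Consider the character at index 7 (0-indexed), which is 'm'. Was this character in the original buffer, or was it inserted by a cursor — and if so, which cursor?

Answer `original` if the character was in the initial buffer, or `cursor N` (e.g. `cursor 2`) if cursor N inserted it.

Answer: cursor 3

Derivation:
After op 1 (insert('j')): buffer="ujnxjpfjn" (len 9), cursors c1@2 c2@5 c3@8, authorship .1..2..3.
After op 2 (insert('m')): buffer="ujmnxjmpfjmn" (len 12), cursors c1@3 c2@7 c3@11, authorship .11..22..33.
After op 3 (move_left): buffer="ujmnxjmpfjmn" (len 12), cursors c1@2 c2@6 c3@10, authorship .11..22..33.
After op 4 (delete): buffer="umnxmpfmn" (len 9), cursors c1@1 c2@4 c3@7, authorship .1..2..3.
After op 5 (add_cursor(6)): buffer="umnxmpfmn" (len 9), cursors c1@1 c2@4 c4@6 c3@7, authorship .1..2..3.
After op 6 (insert('g')): buffer="ugmnxgmpgfgmn" (len 13), cursors c1@2 c2@6 c4@9 c3@11, authorship .11..22.4.33.
After op 7 (delete): buffer="umnxmpfmn" (len 9), cursors c1@1 c2@4 c4@6 c3@7, authorship .1..2..3.
Authorship (.=original, N=cursor N): . 1 . . 2 . . 3 .
Index 7: author = 3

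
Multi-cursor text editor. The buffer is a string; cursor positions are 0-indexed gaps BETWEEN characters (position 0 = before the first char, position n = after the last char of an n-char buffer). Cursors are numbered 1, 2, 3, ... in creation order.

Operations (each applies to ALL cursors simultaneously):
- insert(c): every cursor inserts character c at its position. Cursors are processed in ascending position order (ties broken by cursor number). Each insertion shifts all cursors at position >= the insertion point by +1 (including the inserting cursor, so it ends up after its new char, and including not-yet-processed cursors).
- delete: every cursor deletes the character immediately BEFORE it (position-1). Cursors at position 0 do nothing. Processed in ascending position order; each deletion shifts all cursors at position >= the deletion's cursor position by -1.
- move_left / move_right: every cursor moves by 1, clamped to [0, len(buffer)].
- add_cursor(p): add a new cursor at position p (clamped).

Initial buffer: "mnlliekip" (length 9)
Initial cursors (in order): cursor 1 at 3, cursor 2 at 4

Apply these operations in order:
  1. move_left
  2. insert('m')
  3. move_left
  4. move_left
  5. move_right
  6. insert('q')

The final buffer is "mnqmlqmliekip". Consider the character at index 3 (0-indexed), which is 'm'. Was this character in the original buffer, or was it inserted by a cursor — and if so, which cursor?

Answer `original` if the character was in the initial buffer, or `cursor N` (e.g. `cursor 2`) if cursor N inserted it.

After op 1 (move_left): buffer="mnlliekip" (len 9), cursors c1@2 c2@3, authorship .........
After op 2 (insert('m')): buffer="mnmlmliekip" (len 11), cursors c1@3 c2@5, authorship ..1.2......
After op 3 (move_left): buffer="mnmlmliekip" (len 11), cursors c1@2 c2@4, authorship ..1.2......
After op 4 (move_left): buffer="mnmlmliekip" (len 11), cursors c1@1 c2@3, authorship ..1.2......
After op 5 (move_right): buffer="mnmlmliekip" (len 11), cursors c1@2 c2@4, authorship ..1.2......
After op 6 (insert('q')): buffer="mnqmlqmliekip" (len 13), cursors c1@3 c2@6, authorship ..11.22......
Authorship (.=original, N=cursor N): . . 1 1 . 2 2 . . . . . .
Index 3: author = 1

Answer: cursor 1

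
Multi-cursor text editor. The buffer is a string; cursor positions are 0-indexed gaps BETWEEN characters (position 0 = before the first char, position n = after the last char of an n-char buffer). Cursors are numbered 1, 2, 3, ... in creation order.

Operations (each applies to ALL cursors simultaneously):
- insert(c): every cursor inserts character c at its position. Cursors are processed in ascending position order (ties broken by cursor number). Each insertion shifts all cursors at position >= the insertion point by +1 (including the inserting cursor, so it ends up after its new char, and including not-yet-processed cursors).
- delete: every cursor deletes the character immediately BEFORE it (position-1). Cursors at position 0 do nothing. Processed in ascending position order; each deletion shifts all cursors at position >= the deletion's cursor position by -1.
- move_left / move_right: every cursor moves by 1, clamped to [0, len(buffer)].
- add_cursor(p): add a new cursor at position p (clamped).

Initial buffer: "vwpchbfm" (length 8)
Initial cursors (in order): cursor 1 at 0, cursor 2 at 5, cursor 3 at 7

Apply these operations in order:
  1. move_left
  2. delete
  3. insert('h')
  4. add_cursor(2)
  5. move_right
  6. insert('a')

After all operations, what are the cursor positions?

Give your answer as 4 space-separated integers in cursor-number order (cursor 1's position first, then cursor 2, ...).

After op 1 (move_left): buffer="vwpchbfm" (len 8), cursors c1@0 c2@4 c3@6, authorship ........
After op 2 (delete): buffer="vwphfm" (len 6), cursors c1@0 c2@3 c3@4, authorship ......
After op 3 (insert('h')): buffer="hvwphhhfm" (len 9), cursors c1@1 c2@5 c3@7, authorship 1...2.3..
After op 4 (add_cursor(2)): buffer="hvwphhhfm" (len 9), cursors c1@1 c4@2 c2@5 c3@7, authorship 1...2.3..
After op 5 (move_right): buffer="hvwphhhfm" (len 9), cursors c1@2 c4@3 c2@6 c3@8, authorship 1...2.3..
After op 6 (insert('a')): buffer="hvawaphhahfam" (len 13), cursors c1@3 c4@5 c2@9 c3@12, authorship 1.1.4.2.23.3.

Answer: 3 9 12 5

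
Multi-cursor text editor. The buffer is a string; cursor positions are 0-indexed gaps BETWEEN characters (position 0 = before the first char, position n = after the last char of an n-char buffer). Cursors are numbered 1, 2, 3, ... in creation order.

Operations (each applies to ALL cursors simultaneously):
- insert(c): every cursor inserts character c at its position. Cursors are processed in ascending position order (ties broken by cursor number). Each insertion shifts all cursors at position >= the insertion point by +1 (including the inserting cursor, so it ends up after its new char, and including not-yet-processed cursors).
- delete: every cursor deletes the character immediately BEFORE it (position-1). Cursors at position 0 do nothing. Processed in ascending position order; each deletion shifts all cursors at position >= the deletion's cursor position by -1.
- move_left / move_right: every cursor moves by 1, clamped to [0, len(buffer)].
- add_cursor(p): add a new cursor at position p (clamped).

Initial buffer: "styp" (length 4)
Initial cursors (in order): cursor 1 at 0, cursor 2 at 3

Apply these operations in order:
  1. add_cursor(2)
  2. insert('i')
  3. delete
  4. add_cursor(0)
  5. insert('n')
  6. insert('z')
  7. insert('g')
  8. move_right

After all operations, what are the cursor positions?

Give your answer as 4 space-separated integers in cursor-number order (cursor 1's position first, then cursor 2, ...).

After op 1 (add_cursor(2)): buffer="styp" (len 4), cursors c1@0 c3@2 c2@3, authorship ....
After op 2 (insert('i')): buffer="istiyip" (len 7), cursors c1@1 c3@4 c2@6, authorship 1..3.2.
After op 3 (delete): buffer="styp" (len 4), cursors c1@0 c3@2 c2@3, authorship ....
After op 4 (add_cursor(0)): buffer="styp" (len 4), cursors c1@0 c4@0 c3@2 c2@3, authorship ....
After op 5 (insert('n')): buffer="nnstnynp" (len 8), cursors c1@2 c4@2 c3@5 c2@7, authorship 14..3.2.
After op 6 (insert('z')): buffer="nnzzstnzynzp" (len 12), cursors c1@4 c4@4 c3@8 c2@11, authorship 1414..33.22.
After op 7 (insert('g')): buffer="nnzzggstnzgynzgp" (len 16), cursors c1@6 c4@6 c3@11 c2@15, authorship 141414..333.222.
After op 8 (move_right): buffer="nnzzggstnzgynzgp" (len 16), cursors c1@7 c4@7 c3@12 c2@16, authorship 141414..333.222.

Answer: 7 16 12 7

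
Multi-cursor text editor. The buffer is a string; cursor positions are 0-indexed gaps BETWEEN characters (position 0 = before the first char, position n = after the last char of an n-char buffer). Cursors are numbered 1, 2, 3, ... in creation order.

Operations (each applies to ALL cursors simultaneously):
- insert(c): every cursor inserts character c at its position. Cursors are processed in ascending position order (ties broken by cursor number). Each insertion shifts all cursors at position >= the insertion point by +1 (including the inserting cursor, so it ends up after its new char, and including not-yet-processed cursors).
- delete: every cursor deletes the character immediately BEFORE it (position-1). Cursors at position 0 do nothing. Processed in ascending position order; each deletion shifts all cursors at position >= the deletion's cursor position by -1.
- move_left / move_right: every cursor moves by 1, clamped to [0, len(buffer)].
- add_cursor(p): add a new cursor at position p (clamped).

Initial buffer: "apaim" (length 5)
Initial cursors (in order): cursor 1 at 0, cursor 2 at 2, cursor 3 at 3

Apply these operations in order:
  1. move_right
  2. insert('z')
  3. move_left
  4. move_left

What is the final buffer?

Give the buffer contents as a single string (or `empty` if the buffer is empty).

Answer: azpazizm

Derivation:
After op 1 (move_right): buffer="apaim" (len 5), cursors c1@1 c2@3 c3@4, authorship .....
After op 2 (insert('z')): buffer="azpazizm" (len 8), cursors c1@2 c2@5 c3@7, authorship .1..2.3.
After op 3 (move_left): buffer="azpazizm" (len 8), cursors c1@1 c2@4 c3@6, authorship .1..2.3.
After op 4 (move_left): buffer="azpazizm" (len 8), cursors c1@0 c2@3 c3@5, authorship .1..2.3.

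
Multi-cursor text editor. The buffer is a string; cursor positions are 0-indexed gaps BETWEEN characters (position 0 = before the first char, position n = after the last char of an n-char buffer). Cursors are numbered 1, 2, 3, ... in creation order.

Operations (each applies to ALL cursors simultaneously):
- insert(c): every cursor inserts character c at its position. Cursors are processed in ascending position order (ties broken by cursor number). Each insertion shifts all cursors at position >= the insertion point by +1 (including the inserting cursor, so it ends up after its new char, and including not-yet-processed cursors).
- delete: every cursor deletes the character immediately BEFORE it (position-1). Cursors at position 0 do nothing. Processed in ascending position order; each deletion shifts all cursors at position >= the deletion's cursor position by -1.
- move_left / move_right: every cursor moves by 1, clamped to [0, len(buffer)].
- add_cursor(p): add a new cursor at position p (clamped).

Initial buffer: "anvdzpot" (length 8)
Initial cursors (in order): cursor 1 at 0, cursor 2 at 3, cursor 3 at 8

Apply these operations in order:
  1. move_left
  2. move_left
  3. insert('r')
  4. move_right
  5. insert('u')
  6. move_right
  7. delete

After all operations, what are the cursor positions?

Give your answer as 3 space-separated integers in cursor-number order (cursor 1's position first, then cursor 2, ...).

Answer: 3 5 11

Derivation:
After op 1 (move_left): buffer="anvdzpot" (len 8), cursors c1@0 c2@2 c3@7, authorship ........
After op 2 (move_left): buffer="anvdzpot" (len 8), cursors c1@0 c2@1 c3@6, authorship ........
After op 3 (insert('r')): buffer="rarnvdzprot" (len 11), cursors c1@1 c2@3 c3@9, authorship 1.2.....3..
After op 4 (move_right): buffer="rarnvdzprot" (len 11), cursors c1@2 c2@4 c3@10, authorship 1.2.....3..
After op 5 (insert('u')): buffer="raurnuvdzprout" (len 14), cursors c1@3 c2@6 c3@13, authorship 1.12.2....3.3.
After op 6 (move_right): buffer="raurnuvdzprout" (len 14), cursors c1@4 c2@7 c3@14, authorship 1.12.2....3.3.
After op 7 (delete): buffer="raunudzprou" (len 11), cursors c1@3 c2@5 c3@11, authorship 1.1.2...3.3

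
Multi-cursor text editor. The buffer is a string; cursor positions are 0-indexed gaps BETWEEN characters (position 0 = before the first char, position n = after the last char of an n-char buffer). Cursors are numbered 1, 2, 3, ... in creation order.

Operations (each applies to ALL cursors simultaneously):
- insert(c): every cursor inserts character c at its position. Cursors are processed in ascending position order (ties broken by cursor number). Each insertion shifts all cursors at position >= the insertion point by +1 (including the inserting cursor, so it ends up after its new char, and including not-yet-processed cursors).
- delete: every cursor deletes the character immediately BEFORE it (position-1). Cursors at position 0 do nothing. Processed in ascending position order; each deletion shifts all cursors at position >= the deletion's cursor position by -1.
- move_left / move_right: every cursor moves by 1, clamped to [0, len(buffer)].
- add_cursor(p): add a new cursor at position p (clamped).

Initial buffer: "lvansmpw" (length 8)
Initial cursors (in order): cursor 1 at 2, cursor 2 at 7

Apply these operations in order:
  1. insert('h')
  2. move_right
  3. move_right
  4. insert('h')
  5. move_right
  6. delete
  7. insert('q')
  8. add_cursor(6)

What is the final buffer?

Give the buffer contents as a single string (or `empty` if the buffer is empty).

Answer: lvhanhqmphwq

Derivation:
After op 1 (insert('h')): buffer="lvhansmphw" (len 10), cursors c1@3 c2@9, authorship ..1.....2.
After op 2 (move_right): buffer="lvhansmphw" (len 10), cursors c1@4 c2@10, authorship ..1.....2.
After op 3 (move_right): buffer="lvhansmphw" (len 10), cursors c1@5 c2@10, authorship ..1.....2.
After op 4 (insert('h')): buffer="lvhanhsmphwh" (len 12), cursors c1@6 c2@12, authorship ..1..1...2.2
After op 5 (move_right): buffer="lvhanhsmphwh" (len 12), cursors c1@7 c2@12, authorship ..1..1...2.2
After op 6 (delete): buffer="lvhanhmphw" (len 10), cursors c1@6 c2@10, authorship ..1..1..2.
After op 7 (insert('q')): buffer="lvhanhqmphwq" (len 12), cursors c1@7 c2@12, authorship ..1..11..2.2
After op 8 (add_cursor(6)): buffer="lvhanhqmphwq" (len 12), cursors c3@6 c1@7 c2@12, authorship ..1..11..2.2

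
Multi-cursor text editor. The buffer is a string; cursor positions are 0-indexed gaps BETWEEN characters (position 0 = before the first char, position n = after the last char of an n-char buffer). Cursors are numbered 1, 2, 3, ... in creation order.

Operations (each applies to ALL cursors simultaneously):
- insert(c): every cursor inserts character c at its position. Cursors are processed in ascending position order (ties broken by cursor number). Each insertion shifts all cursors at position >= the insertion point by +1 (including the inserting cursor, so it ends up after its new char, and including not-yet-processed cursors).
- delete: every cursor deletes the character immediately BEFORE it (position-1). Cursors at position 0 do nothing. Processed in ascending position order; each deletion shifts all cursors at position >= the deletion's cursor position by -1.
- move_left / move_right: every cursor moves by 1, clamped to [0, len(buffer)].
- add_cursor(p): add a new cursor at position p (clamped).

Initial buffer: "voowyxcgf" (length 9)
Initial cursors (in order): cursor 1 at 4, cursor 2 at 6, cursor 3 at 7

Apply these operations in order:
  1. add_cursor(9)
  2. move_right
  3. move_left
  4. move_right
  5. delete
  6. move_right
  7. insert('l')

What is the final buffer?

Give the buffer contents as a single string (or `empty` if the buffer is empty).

After op 1 (add_cursor(9)): buffer="voowyxcgf" (len 9), cursors c1@4 c2@6 c3@7 c4@9, authorship .........
After op 2 (move_right): buffer="voowyxcgf" (len 9), cursors c1@5 c2@7 c3@8 c4@9, authorship .........
After op 3 (move_left): buffer="voowyxcgf" (len 9), cursors c1@4 c2@6 c3@7 c4@8, authorship .........
After op 4 (move_right): buffer="voowyxcgf" (len 9), cursors c1@5 c2@7 c3@8 c4@9, authorship .........
After op 5 (delete): buffer="voowx" (len 5), cursors c1@4 c2@5 c3@5 c4@5, authorship .....
After op 6 (move_right): buffer="voowx" (len 5), cursors c1@5 c2@5 c3@5 c4@5, authorship .....
After op 7 (insert('l')): buffer="voowxllll" (len 9), cursors c1@9 c2@9 c3@9 c4@9, authorship .....1234

Answer: voowxllll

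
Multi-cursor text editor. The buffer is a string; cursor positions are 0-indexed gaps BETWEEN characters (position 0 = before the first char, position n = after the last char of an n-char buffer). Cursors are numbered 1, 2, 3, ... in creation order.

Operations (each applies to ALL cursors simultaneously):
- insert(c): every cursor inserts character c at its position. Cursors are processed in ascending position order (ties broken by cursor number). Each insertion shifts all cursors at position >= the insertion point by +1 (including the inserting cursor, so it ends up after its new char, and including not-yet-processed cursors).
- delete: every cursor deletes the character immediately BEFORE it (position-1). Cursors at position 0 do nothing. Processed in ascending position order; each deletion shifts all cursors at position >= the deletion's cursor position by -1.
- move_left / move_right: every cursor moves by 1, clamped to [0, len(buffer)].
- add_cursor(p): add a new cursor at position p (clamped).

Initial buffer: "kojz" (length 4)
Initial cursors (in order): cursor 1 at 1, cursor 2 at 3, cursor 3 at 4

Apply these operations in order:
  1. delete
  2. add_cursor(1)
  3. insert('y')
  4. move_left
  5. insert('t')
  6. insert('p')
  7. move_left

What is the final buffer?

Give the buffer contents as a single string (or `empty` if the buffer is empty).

Answer: tpyoyytttpppy

Derivation:
After op 1 (delete): buffer="o" (len 1), cursors c1@0 c2@1 c3@1, authorship .
After op 2 (add_cursor(1)): buffer="o" (len 1), cursors c1@0 c2@1 c3@1 c4@1, authorship .
After op 3 (insert('y')): buffer="yoyyy" (len 5), cursors c1@1 c2@5 c3@5 c4@5, authorship 1.234
After op 4 (move_left): buffer="yoyyy" (len 5), cursors c1@0 c2@4 c3@4 c4@4, authorship 1.234
After op 5 (insert('t')): buffer="tyoyyttty" (len 9), cursors c1@1 c2@8 c3@8 c4@8, authorship 11.232344
After op 6 (insert('p')): buffer="tpyoyytttpppy" (len 13), cursors c1@2 c2@12 c3@12 c4@12, authorship 111.232342344
After op 7 (move_left): buffer="tpyoyytttpppy" (len 13), cursors c1@1 c2@11 c3@11 c4@11, authorship 111.232342344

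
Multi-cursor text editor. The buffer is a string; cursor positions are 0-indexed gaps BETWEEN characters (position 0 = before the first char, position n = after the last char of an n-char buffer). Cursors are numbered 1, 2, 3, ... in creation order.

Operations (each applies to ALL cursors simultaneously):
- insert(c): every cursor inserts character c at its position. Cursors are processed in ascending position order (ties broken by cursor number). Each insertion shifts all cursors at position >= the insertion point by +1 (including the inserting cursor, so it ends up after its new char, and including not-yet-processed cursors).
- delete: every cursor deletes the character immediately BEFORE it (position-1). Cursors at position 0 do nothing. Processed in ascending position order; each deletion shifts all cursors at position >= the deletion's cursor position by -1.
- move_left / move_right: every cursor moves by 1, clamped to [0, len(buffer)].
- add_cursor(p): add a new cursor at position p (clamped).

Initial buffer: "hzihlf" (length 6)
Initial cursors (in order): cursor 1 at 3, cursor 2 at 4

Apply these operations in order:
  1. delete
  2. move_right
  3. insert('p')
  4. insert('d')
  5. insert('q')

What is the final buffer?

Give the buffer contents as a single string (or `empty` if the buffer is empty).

After op 1 (delete): buffer="hzlf" (len 4), cursors c1@2 c2@2, authorship ....
After op 2 (move_right): buffer="hzlf" (len 4), cursors c1@3 c2@3, authorship ....
After op 3 (insert('p')): buffer="hzlppf" (len 6), cursors c1@5 c2@5, authorship ...12.
After op 4 (insert('d')): buffer="hzlppddf" (len 8), cursors c1@7 c2@7, authorship ...1212.
After op 5 (insert('q')): buffer="hzlppddqqf" (len 10), cursors c1@9 c2@9, authorship ...121212.

Answer: hzlppddqqf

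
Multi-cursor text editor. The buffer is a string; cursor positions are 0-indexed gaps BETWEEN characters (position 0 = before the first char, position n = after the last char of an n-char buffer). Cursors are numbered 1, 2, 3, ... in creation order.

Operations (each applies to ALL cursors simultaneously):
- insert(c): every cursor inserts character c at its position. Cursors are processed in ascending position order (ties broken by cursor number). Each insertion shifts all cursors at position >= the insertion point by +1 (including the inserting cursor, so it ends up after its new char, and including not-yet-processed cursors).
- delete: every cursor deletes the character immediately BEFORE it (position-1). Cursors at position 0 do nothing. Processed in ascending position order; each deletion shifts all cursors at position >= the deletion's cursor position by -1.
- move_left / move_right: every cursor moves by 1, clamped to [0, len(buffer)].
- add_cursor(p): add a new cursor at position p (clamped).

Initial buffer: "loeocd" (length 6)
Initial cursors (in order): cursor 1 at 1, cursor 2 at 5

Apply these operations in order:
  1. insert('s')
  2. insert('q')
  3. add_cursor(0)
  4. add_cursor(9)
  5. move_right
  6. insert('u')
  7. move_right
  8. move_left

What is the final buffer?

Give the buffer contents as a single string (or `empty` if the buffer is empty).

After op 1 (insert('s')): buffer="lsoeocsd" (len 8), cursors c1@2 c2@7, authorship .1....2.
After op 2 (insert('q')): buffer="lsqoeocsqd" (len 10), cursors c1@3 c2@9, authorship .11....22.
After op 3 (add_cursor(0)): buffer="lsqoeocsqd" (len 10), cursors c3@0 c1@3 c2@9, authorship .11....22.
After op 4 (add_cursor(9)): buffer="lsqoeocsqd" (len 10), cursors c3@0 c1@3 c2@9 c4@9, authorship .11....22.
After op 5 (move_right): buffer="lsqoeocsqd" (len 10), cursors c3@1 c1@4 c2@10 c4@10, authorship .11....22.
After op 6 (insert('u')): buffer="lusqoueocsqduu" (len 14), cursors c3@2 c1@6 c2@14 c4@14, authorship .311.1...22.24
After op 7 (move_right): buffer="lusqoueocsqduu" (len 14), cursors c3@3 c1@7 c2@14 c4@14, authorship .311.1...22.24
After op 8 (move_left): buffer="lusqoueocsqduu" (len 14), cursors c3@2 c1@6 c2@13 c4@13, authorship .311.1...22.24

Answer: lusqoueocsqduu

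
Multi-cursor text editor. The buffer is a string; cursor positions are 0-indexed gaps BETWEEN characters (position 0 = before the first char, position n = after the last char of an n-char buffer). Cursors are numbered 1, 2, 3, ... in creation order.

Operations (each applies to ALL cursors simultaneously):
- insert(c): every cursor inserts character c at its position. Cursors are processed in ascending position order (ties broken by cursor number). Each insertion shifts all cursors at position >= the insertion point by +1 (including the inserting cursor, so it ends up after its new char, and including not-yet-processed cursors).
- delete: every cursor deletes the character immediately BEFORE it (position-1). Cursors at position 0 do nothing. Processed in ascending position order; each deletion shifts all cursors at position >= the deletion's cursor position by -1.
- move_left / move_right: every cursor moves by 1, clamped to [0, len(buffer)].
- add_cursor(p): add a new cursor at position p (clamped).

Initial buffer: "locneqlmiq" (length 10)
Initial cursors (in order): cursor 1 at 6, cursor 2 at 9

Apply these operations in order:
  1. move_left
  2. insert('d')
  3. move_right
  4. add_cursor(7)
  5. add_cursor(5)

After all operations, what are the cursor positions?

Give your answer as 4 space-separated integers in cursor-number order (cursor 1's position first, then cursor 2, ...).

Answer: 7 11 7 5

Derivation:
After op 1 (move_left): buffer="locneqlmiq" (len 10), cursors c1@5 c2@8, authorship ..........
After op 2 (insert('d')): buffer="locnedqlmdiq" (len 12), cursors c1@6 c2@10, authorship .....1...2..
After op 3 (move_right): buffer="locnedqlmdiq" (len 12), cursors c1@7 c2@11, authorship .....1...2..
After op 4 (add_cursor(7)): buffer="locnedqlmdiq" (len 12), cursors c1@7 c3@7 c2@11, authorship .....1...2..
After op 5 (add_cursor(5)): buffer="locnedqlmdiq" (len 12), cursors c4@5 c1@7 c3@7 c2@11, authorship .....1...2..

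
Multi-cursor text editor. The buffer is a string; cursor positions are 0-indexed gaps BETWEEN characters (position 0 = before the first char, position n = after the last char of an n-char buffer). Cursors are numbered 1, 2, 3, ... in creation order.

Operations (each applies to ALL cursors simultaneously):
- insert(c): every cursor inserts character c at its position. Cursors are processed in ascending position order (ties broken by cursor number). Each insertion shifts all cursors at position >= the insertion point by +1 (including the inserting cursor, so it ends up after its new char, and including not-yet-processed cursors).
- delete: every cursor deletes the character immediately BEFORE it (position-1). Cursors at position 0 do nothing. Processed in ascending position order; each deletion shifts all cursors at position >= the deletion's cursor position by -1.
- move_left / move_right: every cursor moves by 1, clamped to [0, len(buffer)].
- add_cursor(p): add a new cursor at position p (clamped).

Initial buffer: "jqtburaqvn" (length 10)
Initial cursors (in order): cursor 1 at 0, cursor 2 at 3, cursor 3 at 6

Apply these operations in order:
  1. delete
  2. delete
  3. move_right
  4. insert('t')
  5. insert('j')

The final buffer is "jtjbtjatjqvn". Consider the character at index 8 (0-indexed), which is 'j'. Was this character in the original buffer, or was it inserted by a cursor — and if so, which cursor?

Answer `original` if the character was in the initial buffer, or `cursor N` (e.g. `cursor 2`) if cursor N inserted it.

After op 1 (delete): buffer="jqbuaqvn" (len 8), cursors c1@0 c2@2 c3@4, authorship ........
After op 2 (delete): buffer="jbaqvn" (len 6), cursors c1@0 c2@1 c3@2, authorship ......
After op 3 (move_right): buffer="jbaqvn" (len 6), cursors c1@1 c2@2 c3@3, authorship ......
After op 4 (insert('t')): buffer="jtbtatqvn" (len 9), cursors c1@2 c2@4 c3@6, authorship .1.2.3...
After op 5 (insert('j')): buffer="jtjbtjatjqvn" (len 12), cursors c1@3 c2@6 c3@9, authorship .11.22.33...
Authorship (.=original, N=cursor N): . 1 1 . 2 2 . 3 3 . . .
Index 8: author = 3

Answer: cursor 3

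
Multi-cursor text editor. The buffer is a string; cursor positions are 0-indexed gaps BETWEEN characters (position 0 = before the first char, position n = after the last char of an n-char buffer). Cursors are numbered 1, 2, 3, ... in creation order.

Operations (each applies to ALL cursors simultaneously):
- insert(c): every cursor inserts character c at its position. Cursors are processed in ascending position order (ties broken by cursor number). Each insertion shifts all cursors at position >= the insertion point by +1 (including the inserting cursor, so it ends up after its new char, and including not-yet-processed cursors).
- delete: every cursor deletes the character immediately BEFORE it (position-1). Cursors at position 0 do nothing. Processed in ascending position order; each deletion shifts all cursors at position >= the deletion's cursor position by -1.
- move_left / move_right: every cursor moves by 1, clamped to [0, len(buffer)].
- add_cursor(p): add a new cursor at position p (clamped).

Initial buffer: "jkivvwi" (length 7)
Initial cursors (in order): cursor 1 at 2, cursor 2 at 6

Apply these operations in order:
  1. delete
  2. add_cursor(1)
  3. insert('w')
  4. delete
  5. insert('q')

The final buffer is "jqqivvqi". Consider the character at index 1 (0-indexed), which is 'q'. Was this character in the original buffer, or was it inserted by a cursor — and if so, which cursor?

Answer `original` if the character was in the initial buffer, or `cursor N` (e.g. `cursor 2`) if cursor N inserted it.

After op 1 (delete): buffer="jivvi" (len 5), cursors c1@1 c2@4, authorship .....
After op 2 (add_cursor(1)): buffer="jivvi" (len 5), cursors c1@1 c3@1 c2@4, authorship .....
After op 3 (insert('w')): buffer="jwwivvwi" (len 8), cursors c1@3 c3@3 c2@7, authorship .13...2.
After op 4 (delete): buffer="jivvi" (len 5), cursors c1@1 c3@1 c2@4, authorship .....
After op 5 (insert('q')): buffer="jqqivvqi" (len 8), cursors c1@3 c3@3 c2@7, authorship .13...2.
Authorship (.=original, N=cursor N): . 1 3 . . . 2 .
Index 1: author = 1

Answer: cursor 1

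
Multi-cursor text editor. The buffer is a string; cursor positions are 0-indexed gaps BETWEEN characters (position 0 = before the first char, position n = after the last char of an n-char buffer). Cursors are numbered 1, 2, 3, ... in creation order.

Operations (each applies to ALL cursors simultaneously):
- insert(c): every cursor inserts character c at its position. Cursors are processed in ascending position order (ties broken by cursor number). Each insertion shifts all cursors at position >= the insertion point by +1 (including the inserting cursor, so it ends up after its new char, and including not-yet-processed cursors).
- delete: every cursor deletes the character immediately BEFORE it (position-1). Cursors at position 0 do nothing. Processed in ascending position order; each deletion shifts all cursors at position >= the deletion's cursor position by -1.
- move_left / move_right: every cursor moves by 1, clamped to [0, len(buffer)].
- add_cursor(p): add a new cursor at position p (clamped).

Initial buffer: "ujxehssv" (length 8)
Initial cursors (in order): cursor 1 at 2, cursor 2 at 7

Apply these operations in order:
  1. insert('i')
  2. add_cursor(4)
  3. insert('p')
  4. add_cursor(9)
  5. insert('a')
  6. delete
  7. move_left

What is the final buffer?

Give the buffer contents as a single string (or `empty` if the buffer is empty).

After op 1 (insert('i')): buffer="ujixehssiv" (len 10), cursors c1@3 c2@9, authorship ..1.....2.
After op 2 (add_cursor(4)): buffer="ujixehssiv" (len 10), cursors c1@3 c3@4 c2@9, authorship ..1.....2.
After op 3 (insert('p')): buffer="ujipxpehssipv" (len 13), cursors c1@4 c3@6 c2@12, authorship ..11.3....22.
After op 4 (add_cursor(9)): buffer="ujipxpehssipv" (len 13), cursors c1@4 c3@6 c4@9 c2@12, authorship ..11.3....22.
After op 5 (insert('a')): buffer="ujipaxpaehsasipav" (len 17), cursors c1@5 c3@8 c4@12 c2@16, authorship ..111.33...4.222.
After op 6 (delete): buffer="ujipxpehssipv" (len 13), cursors c1@4 c3@6 c4@9 c2@12, authorship ..11.3....22.
After op 7 (move_left): buffer="ujipxpehssipv" (len 13), cursors c1@3 c3@5 c4@8 c2@11, authorship ..11.3....22.

Answer: ujipxpehssipv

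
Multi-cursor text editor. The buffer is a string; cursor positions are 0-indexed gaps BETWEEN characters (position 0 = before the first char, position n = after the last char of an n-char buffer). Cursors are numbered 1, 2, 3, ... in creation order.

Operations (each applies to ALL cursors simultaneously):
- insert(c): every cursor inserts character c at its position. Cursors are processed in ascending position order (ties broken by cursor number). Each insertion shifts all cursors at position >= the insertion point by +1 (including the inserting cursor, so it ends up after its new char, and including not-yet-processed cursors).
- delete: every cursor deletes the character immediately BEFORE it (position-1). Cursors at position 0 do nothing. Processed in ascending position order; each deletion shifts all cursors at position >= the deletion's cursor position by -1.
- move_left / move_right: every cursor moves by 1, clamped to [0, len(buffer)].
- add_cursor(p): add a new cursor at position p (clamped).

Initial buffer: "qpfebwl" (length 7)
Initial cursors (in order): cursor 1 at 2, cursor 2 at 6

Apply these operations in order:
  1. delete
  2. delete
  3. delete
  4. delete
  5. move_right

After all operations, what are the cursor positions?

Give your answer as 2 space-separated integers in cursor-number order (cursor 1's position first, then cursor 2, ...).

After op 1 (delete): buffer="qfebl" (len 5), cursors c1@1 c2@4, authorship .....
After op 2 (delete): buffer="fel" (len 3), cursors c1@0 c2@2, authorship ...
After op 3 (delete): buffer="fl" (len 2), cursors c1@0 c2@1, authorship ..
After op 4 (delete): buffer="l" (len 1), cursors c1@0 c2@0, authorship .
After op 5 (move_right): buffer="l" (len 1), cursors c1@1 c2@1, authorship .

Answer: 1 1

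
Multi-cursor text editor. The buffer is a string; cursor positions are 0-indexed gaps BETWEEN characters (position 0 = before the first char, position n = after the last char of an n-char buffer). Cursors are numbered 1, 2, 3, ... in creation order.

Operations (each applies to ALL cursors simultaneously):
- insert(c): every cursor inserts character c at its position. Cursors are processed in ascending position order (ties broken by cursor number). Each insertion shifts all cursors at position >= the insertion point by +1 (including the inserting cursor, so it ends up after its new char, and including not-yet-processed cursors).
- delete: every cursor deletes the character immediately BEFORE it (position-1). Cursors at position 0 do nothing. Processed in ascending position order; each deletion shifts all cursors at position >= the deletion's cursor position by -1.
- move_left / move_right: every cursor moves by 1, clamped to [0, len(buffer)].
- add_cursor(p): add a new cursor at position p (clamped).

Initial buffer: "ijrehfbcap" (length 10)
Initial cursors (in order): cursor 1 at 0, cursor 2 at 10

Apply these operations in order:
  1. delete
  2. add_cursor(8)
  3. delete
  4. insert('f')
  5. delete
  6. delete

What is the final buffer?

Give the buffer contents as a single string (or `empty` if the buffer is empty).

After op 1 (delete): buffer="ijrehfbca" (len 9), cursors c1@0 c2@9, authorship .........
After op 2 (add_cursor(8)): buffer="ijrehfbca" (len 9), cursors c1@0 c3@8 c2@9, authorship .........
After op 3 (delete): buffer="ijrehfb" (len 7), cursors c1@0 c2@7 c3@7, authorship .......
After op 4 (insert('f')): buffer="fijrehfbff" (len 10), cursors c1@1 c2@10 c3@10, authorship 1.......23
After op 5 (delete): buffer="ijrehfb" (len 7), cursors c1@0 c2@7 c3@7, authorship .......
After op 6 (delete): buffer="ijreh" (len 5), cursors c1@0 c2@5 c3@5, authorship .....

Answer: ijreh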